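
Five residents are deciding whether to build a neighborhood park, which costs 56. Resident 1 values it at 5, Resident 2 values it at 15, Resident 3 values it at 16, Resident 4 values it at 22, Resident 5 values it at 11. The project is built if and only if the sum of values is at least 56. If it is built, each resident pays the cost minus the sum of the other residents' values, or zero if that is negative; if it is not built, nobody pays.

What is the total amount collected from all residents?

Total value 69 ≥ cost 56, so it is built.
Resident 1: others sum to 64; max(0, 56 - 64) = 0.
Resident 2: others sum to 54; max(0, 56 - 54) = 2.
Resident 3: others sum to 53; max(0, 56 - 53) = 3.
Resident 4: others sum to 47; max(0, 56 - 47) = 9.
Resident 5: others sum to 58; max(0, 56 - 58) = 0.
Total collected = 0 + 2 + 3 + 9 + 0 = 14.

14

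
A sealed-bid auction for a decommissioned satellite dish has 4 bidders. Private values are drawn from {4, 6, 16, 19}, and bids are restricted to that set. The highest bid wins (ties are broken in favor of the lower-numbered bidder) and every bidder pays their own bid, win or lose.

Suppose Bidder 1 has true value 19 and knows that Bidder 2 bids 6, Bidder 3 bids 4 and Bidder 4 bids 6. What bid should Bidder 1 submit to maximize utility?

Bid 4: loses but pays 4, utility -4.
Bid 6: wins, pays 6, utility 19 - 6 = 13.
Bid 16: wins, pays 16, utility 19 - 16 = 3.
Bid 19: wins, pays 19, utility 19 - 19 = 0.
The best choice is 6 with utility 13.

6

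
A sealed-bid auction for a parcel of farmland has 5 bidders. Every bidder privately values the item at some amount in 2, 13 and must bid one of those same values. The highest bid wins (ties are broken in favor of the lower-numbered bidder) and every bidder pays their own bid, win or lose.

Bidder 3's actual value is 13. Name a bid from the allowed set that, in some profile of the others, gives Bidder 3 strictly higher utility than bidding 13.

Suppose Bidder 1 bids 2, Bidder 2 bids 13, Bidder 4 bids 2 and Bidder 5 bids 2.
Bid 13: loses but pays 13, utility -13.
Bid 2: loses but pays 2, utility -2.
So bidding 2 beats truth here (-2 > -13).

2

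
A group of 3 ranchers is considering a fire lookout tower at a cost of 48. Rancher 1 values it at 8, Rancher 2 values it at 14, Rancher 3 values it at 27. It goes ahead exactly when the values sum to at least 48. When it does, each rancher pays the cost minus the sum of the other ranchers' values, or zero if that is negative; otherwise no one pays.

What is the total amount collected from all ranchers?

46

Total value 49 ≥ cost 48, so it is built.
Rancher 1: others sum to 41; max(0, 48 - 41) = 7.
Rancher 2: others sum to 35; max(0, 48 - 35) = 13.
Rancher 3: others sum to 22; max(0, 48 - 22) = 26.
Total collected = 7 + 13 + 26 = 46.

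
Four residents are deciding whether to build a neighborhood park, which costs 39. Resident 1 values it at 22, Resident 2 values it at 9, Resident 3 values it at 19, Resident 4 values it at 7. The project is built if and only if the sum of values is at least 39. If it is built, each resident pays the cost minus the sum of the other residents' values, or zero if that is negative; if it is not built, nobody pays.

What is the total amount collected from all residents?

5

Total value 57 ≥ cost 39, so it is built.
Resident 1: others sum to 35; max(0, 39 - 35) = 4.
Resident 2: others sum to 48; max(0, 39 - 48) = 0.
Resident 3: others sum to 38; max(0, 39 - 38) = 1.
Resident 4: others sum to 50; max(0, 39 - 50) = 0.
Total collected = 4 + 0 + 1 + 0 = 5.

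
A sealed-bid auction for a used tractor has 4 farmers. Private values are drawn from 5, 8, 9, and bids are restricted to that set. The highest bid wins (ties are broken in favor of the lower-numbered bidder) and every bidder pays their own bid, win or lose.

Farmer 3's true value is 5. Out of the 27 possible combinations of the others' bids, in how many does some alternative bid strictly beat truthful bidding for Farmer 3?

Others bid (5, 5, 5): truth gives -5; bid 8 gives -3 > -5. Violating.
Others bid (5, 5, 8): truth gives -5; bid 8 gives -3 > -5. Violating.
Others bid (5, 5, 9): truth gives -5; bid 9 gives -4 > -5. Violating.
Others bid (5, 8, 5): truth gives -5; bid 9 gives -4 > -5. Violating.
Others bid (5, 9, 5): truth gives -5; no alternative beats it.
Others bid (5, 9, 8): truth gives -5; no alternative beats it.
(Checking all 27 profiles: 12 have a profitable deviation, 15 do not.)

12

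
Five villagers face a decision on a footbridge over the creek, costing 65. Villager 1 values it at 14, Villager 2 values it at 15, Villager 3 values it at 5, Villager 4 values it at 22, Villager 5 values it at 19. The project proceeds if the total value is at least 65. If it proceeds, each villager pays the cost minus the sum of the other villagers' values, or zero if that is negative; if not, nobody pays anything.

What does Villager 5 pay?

9

Total value 75 ≥ cost 65, so the project is built.
The other villagers' values sum to 56.
Cost minus that sum is 65 - 56 = 9.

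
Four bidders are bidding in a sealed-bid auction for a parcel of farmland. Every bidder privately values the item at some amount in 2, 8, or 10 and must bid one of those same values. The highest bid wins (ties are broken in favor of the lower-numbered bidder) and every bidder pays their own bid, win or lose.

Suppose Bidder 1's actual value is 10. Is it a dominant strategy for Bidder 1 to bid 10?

Consider the case where Bidder 2 bids 2, Bidder 3 bids 2 and Bidder 4 bids 2.
Truthful bid 10: wins, pays 10, utility 10 - 10 = 0.
Bid 2 instead: wins, pays 2, utility 10 - 2 = 8.
Since 8 > 0, bidding 2 is strictly better here, so truthful bidding is not dominant.

No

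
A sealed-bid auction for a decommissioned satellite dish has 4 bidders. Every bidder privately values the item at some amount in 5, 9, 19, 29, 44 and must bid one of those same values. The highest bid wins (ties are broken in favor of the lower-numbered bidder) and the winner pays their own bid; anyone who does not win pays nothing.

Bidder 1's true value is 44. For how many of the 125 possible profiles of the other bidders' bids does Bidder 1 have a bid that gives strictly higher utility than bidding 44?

Others bid (5, 5, 5): truth gives 0; bid 5 gives 39 > 0. Violating.
Others bid (5, 5, 9): truth gives 0; bid 9 gives 35 > 0. Violating.
Others bid (5, 5, 19): truth gives 0; bid 19 gives 25 > 0. Violating.
Others bid (5, 5, 29): truth gives 0; bid 29 gives 15 > 0. Violating.
Others bid (5, 5, 44): truth gives 0; no alternative beats it.
Others bid (5, 9, 44): truth gives 0; no alternative beats it.
(Checking all 125 profiles: 64 have a profitable deviation, 61 do not.)

64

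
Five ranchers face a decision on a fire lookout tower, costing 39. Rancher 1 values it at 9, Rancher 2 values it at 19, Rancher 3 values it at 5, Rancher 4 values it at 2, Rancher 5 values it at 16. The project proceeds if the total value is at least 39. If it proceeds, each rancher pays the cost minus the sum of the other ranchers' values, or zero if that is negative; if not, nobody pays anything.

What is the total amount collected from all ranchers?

11

Total value 51 ≥ cost 39, so it is built.
Rancher 1: others sum to 42; max(0, 39 - 42) = 0.
Rancher 2: others sum to 32; max(0, 39 - 32) = 7.
Rancher 3: others sum to 46; max(0, 39 - 46) = 0.
Rancher 4: others sum to 49; max(0, 39 - 49) = 0.
Rancher 5: others sum to 35; max(0, 39 - 35) = 4.
Total collected = 0 + 7 + 0 + 0 + 4 = 11.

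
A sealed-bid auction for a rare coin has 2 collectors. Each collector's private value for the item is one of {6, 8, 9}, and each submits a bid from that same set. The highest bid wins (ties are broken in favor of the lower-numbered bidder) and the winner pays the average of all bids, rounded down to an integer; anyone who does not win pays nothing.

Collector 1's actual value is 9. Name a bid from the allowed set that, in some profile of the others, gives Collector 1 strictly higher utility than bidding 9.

Suppose Collector 2 bids 6.
Bid 9: wins, pays 7, utility 9 - 7 = 2.
Bid 6: wins, pays 6, utility 9 - 6 = 3.
So bidding 6 beats truth here (3 > 2).

6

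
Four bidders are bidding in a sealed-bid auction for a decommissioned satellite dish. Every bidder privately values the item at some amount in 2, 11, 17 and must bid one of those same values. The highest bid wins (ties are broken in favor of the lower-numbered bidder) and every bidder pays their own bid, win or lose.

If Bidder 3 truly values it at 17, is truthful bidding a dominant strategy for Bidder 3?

Consider the case where Bidder 1 bids 2, Bidder 2 bids 2 and Bidder 4 bids 2.
Truthful bid 17: wins, pays 17, utility 17 - 17 = 0.
Bid 11 instead: wins, pays 11, utility 17 - 11 = 6.
Since 6 > 0, bidding 11 is strictly better here, so truthful bidding is not dominant.

No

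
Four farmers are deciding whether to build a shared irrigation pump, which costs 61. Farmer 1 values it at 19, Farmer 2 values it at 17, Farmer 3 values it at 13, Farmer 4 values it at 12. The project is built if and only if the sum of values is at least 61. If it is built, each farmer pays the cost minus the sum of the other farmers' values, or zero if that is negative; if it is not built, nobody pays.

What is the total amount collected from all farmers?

Total value 61 ≥ cost 61, so it is built.
Farmer 1: others sum to 42; max(0, 61 - 42) = 19.
Farmer 2: others sum to 44; max(0, 61 - 44) = 17.
Farmer 3: others sum to 48; max(0, 61 - 48) = 13.
Farmer 4: others sum to 49; max(0, 61 - 49) = 12.
Total collected = 19 + 17 + 13 + 12 = 61.

61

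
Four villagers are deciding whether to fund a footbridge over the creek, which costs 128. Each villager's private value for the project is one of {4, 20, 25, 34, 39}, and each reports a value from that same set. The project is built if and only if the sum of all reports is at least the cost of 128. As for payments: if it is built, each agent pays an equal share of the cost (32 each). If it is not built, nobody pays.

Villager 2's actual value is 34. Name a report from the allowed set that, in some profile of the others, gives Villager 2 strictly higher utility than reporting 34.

39

Suppose Villager 1 reports 20, Villager 3 reports 34 and Villager 4 reports 39.
Report 34: project not built, utility 0.
Report 39: project built, pays 32, utility 34 - 32 = 2.
So reporting 39 beats truth here (2 > 0).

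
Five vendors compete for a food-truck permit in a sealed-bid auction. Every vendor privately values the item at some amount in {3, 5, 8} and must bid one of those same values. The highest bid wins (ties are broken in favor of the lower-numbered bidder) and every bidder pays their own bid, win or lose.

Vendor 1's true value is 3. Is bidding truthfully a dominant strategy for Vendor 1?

No

Consider the case where Vendor 2 bids 3, Vendor 3 bids 3, Vendor 4 bids 3 and Vendor 5 bids 5.
Truthful bid 3: loses but pays 3, utility -3.
Bid 5 instead: wins, pays 5, utility 3 - 5 = -2.
Since -2 > -3, bidding 5 is strictly better here, so truthful bidding is not dominant.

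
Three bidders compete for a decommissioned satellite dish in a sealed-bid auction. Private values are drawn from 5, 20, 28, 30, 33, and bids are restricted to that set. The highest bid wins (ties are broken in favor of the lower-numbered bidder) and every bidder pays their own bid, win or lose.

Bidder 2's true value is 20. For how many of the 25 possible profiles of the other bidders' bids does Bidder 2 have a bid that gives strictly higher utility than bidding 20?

Others bid (5, 28): truth gives -20; bid 5 gives -5 > -20. Violating.
Others bid (5, 30): truth gives -20; bid 5 gives -5 > -20. Violating.
Others bid (5, 33): truth gives -20; bid 5 gives -5 > -20. Violating.
Others bid (20, 5): truth gives -20; bid 5 gives -5 > -20. Violating.
Others bid (5, 5): truth gives 0; no alternative beats it.
Others bid (5, 20): truth gives 0; no alternative beats it.
(Checking all 25 profiles: 23 have a profitable deviation, 2 do not.)

23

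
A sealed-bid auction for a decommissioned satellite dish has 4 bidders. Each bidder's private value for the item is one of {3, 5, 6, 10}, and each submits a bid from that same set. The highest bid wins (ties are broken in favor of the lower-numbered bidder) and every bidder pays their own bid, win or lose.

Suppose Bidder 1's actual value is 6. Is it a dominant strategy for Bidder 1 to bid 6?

Consider the case where Bidder 2 bids 3, Bidder 3 bids 3 and Bidder 4 bids 3.
Truthful bid 6: wins, pays 6, utility 6 - 6 = 0.
Bid 3 instead: wins, pays 3, utility 6 - 3 = 3.
Since 3 > 0, bidding 3 is strictly better here, so truthful bidding is not dominant.

No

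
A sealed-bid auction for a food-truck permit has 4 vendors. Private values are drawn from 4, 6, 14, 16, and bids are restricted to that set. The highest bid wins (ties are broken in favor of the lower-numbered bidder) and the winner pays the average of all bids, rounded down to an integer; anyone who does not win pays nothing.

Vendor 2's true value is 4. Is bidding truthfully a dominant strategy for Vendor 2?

Check each profile of the others' bids and compare truth against every alternative bid.
Others bid (4, 4, 6): truth gives 0, best alternative gives -1.
Others bid (4, 6, 4): truth gives 0, best alternative gives -1.
Others bid (4, 6, 6): truth gives 0, best alternative gives -1.
Others bid (4, 4, 4): truth gives 0, best alternative gives 0.
Others bid (4, 4, 14): truth gives 0, best alternative gives 0.
Others bid (4, 4, 16): truth gives 0, best alternative gives 0.
(Remaining 58 profiles checked similarly; truth is weakly best in each.)
In every case the truthful bid is at least as good as any alternative, so it is a dominant strategy.

Yes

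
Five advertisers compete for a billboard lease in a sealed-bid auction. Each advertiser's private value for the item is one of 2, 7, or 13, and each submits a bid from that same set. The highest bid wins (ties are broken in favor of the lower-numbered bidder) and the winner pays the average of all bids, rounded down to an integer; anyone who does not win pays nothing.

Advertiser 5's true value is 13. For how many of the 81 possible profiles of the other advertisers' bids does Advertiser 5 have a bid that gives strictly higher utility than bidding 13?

Others bid (2, 2, 2, 2): truth gives 9; bid 7 gives 10 > 9. Violating.
Others bid (2, 2, 2, 7): truth gives 8; no alternative beats it.
Others bid (2, 2, 2, 13): truth gives 0; no alternative beats it.
(Checking all 81 profiles: 1 has a profitable deviation, 80 do not.)

1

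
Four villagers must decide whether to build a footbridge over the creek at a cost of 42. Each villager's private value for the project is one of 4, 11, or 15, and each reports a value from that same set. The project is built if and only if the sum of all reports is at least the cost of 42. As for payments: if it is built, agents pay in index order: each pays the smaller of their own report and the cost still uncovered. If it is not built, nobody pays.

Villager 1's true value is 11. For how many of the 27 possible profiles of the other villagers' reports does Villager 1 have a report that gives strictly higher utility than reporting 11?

4

Others report (11, 15, 15): truth gives 0; report 4 gives 7 > 0. Violating.
Others report (15, 11, 15): truth gives 0; report 4 gives 7 > 0. Violating.
Others report (15, 15, 11): truth gives 0; report 4 gives 7 > 0. Violating.
Others report (15, 15, 15): truth gives 0; report 4 gives 7 > 0. Violating.
Others report (4, 4, 4): truth gives 0; no alternative beats it.
Others report (4, 4, 11): truth gives 0; no alternative beats it.
(Checking all 27 profiles: 4 have a profitable deviation, 23 do not.)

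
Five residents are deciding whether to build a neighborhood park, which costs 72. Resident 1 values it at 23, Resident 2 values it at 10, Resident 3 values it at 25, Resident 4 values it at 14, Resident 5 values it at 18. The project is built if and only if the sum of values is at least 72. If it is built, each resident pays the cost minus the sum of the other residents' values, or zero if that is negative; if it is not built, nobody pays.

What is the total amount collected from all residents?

Total value 90 ≥ cost 72, so it is built.
Resident 1: others sum to 67; max(0, 72 - 67) = 5.
Resident 2: others sum to 80; max(0, 72 - 80) = 0.
Resident 3: others sum to 65; max(0, 72 - 65) = 7.
Resident 4: others sum to 76; max(0, 72 - 76) = 0.
Resident 5: others sum to 72; max(0, 72 - 72) = 0.
Total collected = 5 + 0 + 7 + 0 + 0 = 12.

12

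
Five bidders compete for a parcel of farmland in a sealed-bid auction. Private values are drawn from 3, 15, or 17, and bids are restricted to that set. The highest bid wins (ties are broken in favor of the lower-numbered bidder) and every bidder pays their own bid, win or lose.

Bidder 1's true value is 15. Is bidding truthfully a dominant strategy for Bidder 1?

No

Consider the case where Bidder 2 bids 3, Bidder 3 bids 3, Bidder 4 bids 3 and Bidder 5 bids 3.
Truthful bid 15: wins, pays 15, utility 15 - 15 = 0.
Bid 3 instead: wins, pays 3, utility 15 - 3 = 12.
Since 12 > 0, bidding 3 is strictly better here, so truthful bidding is not dominant.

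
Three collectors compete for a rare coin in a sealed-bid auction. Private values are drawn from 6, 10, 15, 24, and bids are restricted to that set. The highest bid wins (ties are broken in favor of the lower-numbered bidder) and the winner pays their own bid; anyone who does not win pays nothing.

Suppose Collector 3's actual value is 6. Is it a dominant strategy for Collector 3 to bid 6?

Check each profile of the others' bids and compare truth against every alternative bid.
Others bid (6, 6): truth gives 0, best alternative gives -4.
Others bid (6, 10): truth gives 0, best alternative gives 0.
Others bid (6, 15): truth gives 0, best alternative gives 0.
Others bid (6, 24): truth gives 0, best alternative gives 0.
Others bid (10, 6): truth gives 0, best alternative gives 0.
Others bid (10, 10): truth gives 0, best alternative gives 0.
(Remaining 10 profiles checked similarly; truth is weakly best in each.)
In every case the truthful bid is at least as good as any alternative, so it is a dominant strategy.

Yes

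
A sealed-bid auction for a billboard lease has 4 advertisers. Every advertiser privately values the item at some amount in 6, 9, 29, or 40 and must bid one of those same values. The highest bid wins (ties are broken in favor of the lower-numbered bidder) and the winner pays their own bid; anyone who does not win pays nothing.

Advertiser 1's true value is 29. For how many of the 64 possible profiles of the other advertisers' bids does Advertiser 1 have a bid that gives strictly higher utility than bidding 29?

Others bid (6, 6, 6): truth gives 0; bid 6 gives 23 > 0. Violating.
Others bid (6, 6, 9): truth gives 0; bid 9 gives 20 > 0. Violating.
Others bid (6, 9, 6): truth gives 0; bid 9 gives 20 > 0. Violating.
Others bid (6, 9, 9): truth gives 0; bid 9 gives 20 > 0. Violating.
Others bid (6, 6, 29): truth gives 0; no alternative beats it.
Others bid (6, 6, 40): truth gives 0; no alternative beats it.
(Checking all 64 profiles: 8 have a profitable deviation, 56 do not.)

8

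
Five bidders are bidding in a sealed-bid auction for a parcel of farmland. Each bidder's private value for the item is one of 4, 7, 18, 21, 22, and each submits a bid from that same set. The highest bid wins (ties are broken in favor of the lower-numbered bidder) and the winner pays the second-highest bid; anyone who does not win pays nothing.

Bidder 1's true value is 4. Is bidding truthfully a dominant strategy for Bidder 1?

Check each profile of the others' bids and compare truth against every alternative bid.
Others bid (4, 4, 4, 7): truth gives 0, best alternative gives -3.
Others bid (4, 4, 7, 4): truth gives 0, best alternative gives -3.
Others bid (4, 4, 7, 7): truth gives 0, best alternative gives -3.
Others bid (4, 7, 4, 4): truth gives 0, best alternative gives -3.
Others bid (4, 7, 4, 7): truth gives 0, best alternative gives -3.
Others bid (4, 7, 7, 4): truth gives 0, best alternative gives -3.
(Remaining 619 profiles checked similarly; truth is weakly best in each.)
In every case the truthful bid is at least as good as any alternative, so it is a dominant strategy.

Yes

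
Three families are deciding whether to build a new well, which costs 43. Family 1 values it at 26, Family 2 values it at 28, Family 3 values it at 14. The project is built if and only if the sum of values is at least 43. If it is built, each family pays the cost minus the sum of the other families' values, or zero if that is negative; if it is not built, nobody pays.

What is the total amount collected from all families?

Total value 68 ≥ cost 43, so it is built.
Family 1: others sum to 42; max(0, 43 - 42) = 1.
Family 2: others sum to 40; max(0, 43 - 40) = 3.
Family 3: others sum to 54; max(0, 43 - 54) = 0.
Total collected = 1 + 3 + 0 = 4.

4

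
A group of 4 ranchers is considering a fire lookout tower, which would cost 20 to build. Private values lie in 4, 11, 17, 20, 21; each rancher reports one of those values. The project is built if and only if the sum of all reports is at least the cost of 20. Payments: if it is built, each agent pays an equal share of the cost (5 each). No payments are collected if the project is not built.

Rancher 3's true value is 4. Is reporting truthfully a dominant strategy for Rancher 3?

Yes

Check each profile of the others' reports and compare truth against every alternative report.
Others report (4, 4, 4): truth gives 0, best alternative gives -1.
Others report (4, 4, 11): truth gives -1, best alternative gives -1.
Others report (4, 4, 17): truth gives -1, best alternative gives -1.
Others report (4, 4, 20): truth gives -1, best alternative gives -1.
Others report (4, 4, 21): truth gives -1, best alternative gives -1.
Others report (4, 11, 4): truth gives -1, best alternative gives -1.
(Remaining 119 profiles checked similarly; truth is weakly best in each.)
In every case the truthful report is at least as good as any alternative, so it is a dominant strategy.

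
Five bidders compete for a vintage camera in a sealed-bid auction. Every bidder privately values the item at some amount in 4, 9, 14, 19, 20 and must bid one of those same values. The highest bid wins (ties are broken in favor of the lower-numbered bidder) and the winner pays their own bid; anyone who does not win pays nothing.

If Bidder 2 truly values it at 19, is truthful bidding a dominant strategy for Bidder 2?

Consider the case where Bidder 1 bids 4, Bidder 3 bids 4, Bidder 4 bids 4 and Bidder 5 bids 4.
Truthful bid 19: wins, pays 19, utility 19 - 19 = 0.
Bid 9 instead: wins, pays 9, utility 19 - 9 = 10.
Since 10 > 0, bidding 9 is strictly better here, so truthful bidding is not dominant.

No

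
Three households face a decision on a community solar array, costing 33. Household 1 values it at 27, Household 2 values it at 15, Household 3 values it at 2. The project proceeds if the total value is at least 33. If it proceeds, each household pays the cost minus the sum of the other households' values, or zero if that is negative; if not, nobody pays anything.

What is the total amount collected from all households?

20

Total value 44 ≥ cost 33, so it is built.
Household 1: others sum to 17; max(0, 33 - 17) = 16.
Household 2: others sum to 29; max(0, 33 - 29) = 4.
Household 3: others sum to 42; max(0, 33 - 42) = 0.
Total collected = 16 + 4 + 0 = 20.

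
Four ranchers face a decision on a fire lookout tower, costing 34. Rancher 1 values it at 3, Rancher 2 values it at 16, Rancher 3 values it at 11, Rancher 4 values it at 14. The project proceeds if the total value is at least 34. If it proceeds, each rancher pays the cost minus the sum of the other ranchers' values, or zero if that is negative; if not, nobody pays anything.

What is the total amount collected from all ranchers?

11

Total value 44 ≥ cost 34, so it is built.
Rancher 1: others sum to 41; max(0, 34 - 41) = 0.
Rancher 2: others sum to 28; max(0, 34 - 28) = 6.
Rancher 3: others sum to 33; max(0, 34 - 33) = 1.
Rancher 4: others sum to 30; max(0, 34 - 30) = 4.
Total collected = 0 + 6 + 1 + 4 = 11.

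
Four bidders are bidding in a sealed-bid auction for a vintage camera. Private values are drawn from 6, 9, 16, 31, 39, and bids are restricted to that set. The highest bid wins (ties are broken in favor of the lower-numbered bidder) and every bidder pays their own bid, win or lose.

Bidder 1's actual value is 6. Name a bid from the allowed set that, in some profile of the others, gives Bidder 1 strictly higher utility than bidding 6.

9

Suppose Bidder 2 bids 6, Bidder 3 bids 6 and Bidder 4 bids 9.
Bid 6: loses but pays 6, utility -6.
Bid 9: wins, pays 9, utility 6 - 9 = -3.
So bidding 9 beats truth here (-3 > -6).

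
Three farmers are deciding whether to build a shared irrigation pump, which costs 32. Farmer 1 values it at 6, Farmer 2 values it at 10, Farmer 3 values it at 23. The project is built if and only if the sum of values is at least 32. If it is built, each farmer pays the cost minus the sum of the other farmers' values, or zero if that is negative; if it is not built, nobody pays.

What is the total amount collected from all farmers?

Total value 39 ≥ cost 32, so it is built.
Farmer 1: others sum to 33; max(0, 32 - 33) = 0.
Farmer 2: others sum to 29; max(0, 32 - 29) = 3.
Farmer 3: others sum to 16; max(0, 32 - 16) = 16.
Total collected = 0 + 3 + 16 = 19.

19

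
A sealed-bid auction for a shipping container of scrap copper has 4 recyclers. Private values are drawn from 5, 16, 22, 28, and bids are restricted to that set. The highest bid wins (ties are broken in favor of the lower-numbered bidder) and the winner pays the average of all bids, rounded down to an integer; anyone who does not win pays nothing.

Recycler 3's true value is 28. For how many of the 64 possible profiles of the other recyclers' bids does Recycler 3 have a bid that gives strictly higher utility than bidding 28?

12

Others bid (5, 5, 5): truth gives 18; bid 16 gives 21 > 18. Violating.
Others bid (5, 5, 16): truth gives 15; bid 16 gives 18 > 15. Violating.
Others bid (5, 5, 22): truth gives 13; bid 22 gives 15 > 13. Violating.
Others bid (5, 16, 5): truth gives 15; bid 22 gives 16 > 15. Violating.
Others bid (5, 5, 28): truth gives 12; no alternative beats it.
Others bid (5, 16, 28): truth gives 9; no alternative beats it.
(Checking all 64 profiles: 12 have a profitable deviation, 52 do not.)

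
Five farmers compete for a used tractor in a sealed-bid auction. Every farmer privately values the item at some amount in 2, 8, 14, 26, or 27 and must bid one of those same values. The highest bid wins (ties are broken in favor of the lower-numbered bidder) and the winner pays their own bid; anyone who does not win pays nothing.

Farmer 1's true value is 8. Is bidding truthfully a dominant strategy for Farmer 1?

Consider the case where Farmer 2 bids 2, Farmer 3 bids 2, Farmer 4 bids 2 and Farmer 5 bids 2.
Truthful bid 8: wins, pays 8, utility 8 - 8 = 0.
Bid 2 instead: wins, pays 2, utility 8 - 2 = 6.
Since 6 > 0, bidding 2 is strictly better here, so truthful bidding is not dominant.

No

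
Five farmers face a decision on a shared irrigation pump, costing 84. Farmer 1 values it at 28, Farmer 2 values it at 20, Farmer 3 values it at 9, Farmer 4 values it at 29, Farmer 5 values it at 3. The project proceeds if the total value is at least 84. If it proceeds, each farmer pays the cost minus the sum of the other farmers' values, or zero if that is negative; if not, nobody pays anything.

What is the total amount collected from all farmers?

Total value 89 ≥ cost 84, so it is built.
Farmer 1: others sum to 61; max(0, 84 - 61) = 23.
Farmer 2: others sum to 69; max(0, 84 - 69) = 15.
Farmer 3: others sum to 80; max(0, 84 - 80) = 4.
Farmer 4: others sum to 60; max(0, 84 - 60) = 24.
Farmer 5: others sum to 86; max(0, 84 - 86) = 0.
Total collected = 23 + 15 + 4 + 24 + 0 = 66.

66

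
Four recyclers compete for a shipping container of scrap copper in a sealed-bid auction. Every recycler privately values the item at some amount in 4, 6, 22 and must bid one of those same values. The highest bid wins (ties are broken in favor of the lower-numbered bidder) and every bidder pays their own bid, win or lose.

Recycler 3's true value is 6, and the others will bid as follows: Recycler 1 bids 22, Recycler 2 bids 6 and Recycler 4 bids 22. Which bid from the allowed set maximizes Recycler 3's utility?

Bid 4: loses but pays 4, utility -4.
Bid 6: loses but pays 6, utility -6.
Bid 22: loses but pays 22, utility -22.
The best choice is 4 with utility -4.

4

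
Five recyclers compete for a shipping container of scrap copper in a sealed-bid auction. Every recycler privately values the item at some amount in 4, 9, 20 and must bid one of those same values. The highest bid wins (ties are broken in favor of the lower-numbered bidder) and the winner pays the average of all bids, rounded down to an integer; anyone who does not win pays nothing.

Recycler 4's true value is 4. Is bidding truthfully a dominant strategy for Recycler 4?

Yes

Check each profile of the others' bids and compare truth against every alternative bid.
Others bid (4, 4, 4, 9): truth gives 0, best alternative gives -2.
Others bid (4, 4, 4, 4): truth gives 0, best alternative gives -1.
Others bid (4, 4, 4, 20): truth gives 0, best alternative gives 0.
Others bid (4, 4, 9, 4): truth gives 0, best alternative gives 0.
Others bid (4, 4, 9, 9): truth gives 0, best alternative gives 0.
Others bid (4, 4, 9, 20): truth gives 0, best alternative gives 0.
(Remaining 75 profiles checked similarly; truth is weakly best in each.)
In every case the truthful bid is at least as good as any alternative, so it is a dominant strategy.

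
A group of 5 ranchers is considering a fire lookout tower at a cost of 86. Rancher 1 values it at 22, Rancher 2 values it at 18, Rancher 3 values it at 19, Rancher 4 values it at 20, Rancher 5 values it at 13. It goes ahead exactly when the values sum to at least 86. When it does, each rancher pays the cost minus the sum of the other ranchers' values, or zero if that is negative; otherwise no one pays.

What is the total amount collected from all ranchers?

62

Total value 92 ≥ cost 86, so it is built.
Rancher 1: others sum to 70; max(0, 86 - 70) = 16.
Rancher 2: others sum to 74; max(0, 86 - 74) = 12.
Rancher 3: others sum to 73; max(0, 86 - 73) = 13.
Rancher 4: others sum to 72; max(0, 86 - 72) = 14.
Rancher 5: others sum to 79; max(0, 86 - 79) = 7.
Total collected = 16 + 12 + 13 + 14 + 7 = 62.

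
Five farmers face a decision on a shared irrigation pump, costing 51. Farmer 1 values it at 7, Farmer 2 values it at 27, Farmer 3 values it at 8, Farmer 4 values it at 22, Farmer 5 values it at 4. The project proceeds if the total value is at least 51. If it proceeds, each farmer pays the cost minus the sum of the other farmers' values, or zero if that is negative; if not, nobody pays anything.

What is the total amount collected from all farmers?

Total value 68 ≥ cost 51, so it is built.
Farmer 1: others sum to 61; max(0, 51 - 61) = 0.
Farmer 2: others sum to 41; max(0, 51 - 41) = 10.
Farmer 3: others sum to 60; max(0, 51 - 60) = 0.
Farmer 4: others sum to 46; max(0, 51 - 46) = 5.
Farmer 5: others sum to 64; max(0, 51 - 64) = 0.
Total collected = 0 + 10 + 0 + 5 + 0 = 15.

15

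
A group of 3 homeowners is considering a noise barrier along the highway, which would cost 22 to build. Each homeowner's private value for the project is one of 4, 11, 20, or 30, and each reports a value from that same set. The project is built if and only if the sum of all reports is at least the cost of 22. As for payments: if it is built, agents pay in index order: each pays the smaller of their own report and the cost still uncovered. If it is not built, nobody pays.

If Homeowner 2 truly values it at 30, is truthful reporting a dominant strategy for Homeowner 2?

Consider the case where Homeowner 1 reports 4 and Homeowner 3 reports 11.
Truthful report 30: project built, pays 18, utility 30 - 18 = 12.
Report 11 instead: project built, pays 11, utility 30 - 11 = 19.
Since 19 > 12, reporting 11 is strictly better here, so truthful reporting is not dominant.

No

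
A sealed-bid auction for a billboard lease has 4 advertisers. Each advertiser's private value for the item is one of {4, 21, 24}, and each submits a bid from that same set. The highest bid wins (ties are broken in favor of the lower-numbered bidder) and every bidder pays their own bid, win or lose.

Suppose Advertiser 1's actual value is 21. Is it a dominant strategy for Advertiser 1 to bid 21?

No

Consider the case where Advertiser 2 bids 4, Advertiser 3 bids 4 and Advertiser 4 bids 4.
Truthful bid 21: wins, pays 21, utility 21 - 21 = 0.
Bid 4 instead: wins, pays 4, utility 21 - 4 = 17.
Since 17 > 0, bidding 4 is strictly better here, so truthful bidding is not dominant.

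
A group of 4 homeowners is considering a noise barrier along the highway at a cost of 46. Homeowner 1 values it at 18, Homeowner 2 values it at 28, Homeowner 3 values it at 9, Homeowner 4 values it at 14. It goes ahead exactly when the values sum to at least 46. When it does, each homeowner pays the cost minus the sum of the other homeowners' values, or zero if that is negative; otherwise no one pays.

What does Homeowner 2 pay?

5

Total value 69 ≥ cost 46, so the project is built.
The other homeowners' values sum to 41.
Cost minus that sum is 46 - 41 = 5.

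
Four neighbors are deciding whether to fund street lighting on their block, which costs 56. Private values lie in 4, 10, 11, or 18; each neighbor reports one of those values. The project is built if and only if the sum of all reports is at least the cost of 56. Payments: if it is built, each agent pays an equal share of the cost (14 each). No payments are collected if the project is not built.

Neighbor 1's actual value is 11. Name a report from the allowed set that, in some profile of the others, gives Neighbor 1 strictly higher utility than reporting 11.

4

Suppose Neighbor 2 reports 10, Neighbor 3 reports 18 and Neighbor 4 reports 18.
Report 11: project built, pays 14, utility 11 - 14 = -3.
Report 4: project not built, utility 0.
So reporting 4 beats truth here (0 > -3).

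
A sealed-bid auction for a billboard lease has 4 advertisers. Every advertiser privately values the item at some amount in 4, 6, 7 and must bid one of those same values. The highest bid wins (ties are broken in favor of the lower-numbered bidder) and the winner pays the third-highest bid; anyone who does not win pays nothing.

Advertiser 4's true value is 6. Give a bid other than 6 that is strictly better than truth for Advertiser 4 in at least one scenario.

7

Suppose Advertiser 1 bids 4, Advertiser 2 bids 4 and Advertiser 3 bids 6.
Bid 6: loses, pays 0, utility 0.
Bid 7: wins, pays 4, utility 6 - 4 = 2.
So bidding 7 beats truth here (2 > 0).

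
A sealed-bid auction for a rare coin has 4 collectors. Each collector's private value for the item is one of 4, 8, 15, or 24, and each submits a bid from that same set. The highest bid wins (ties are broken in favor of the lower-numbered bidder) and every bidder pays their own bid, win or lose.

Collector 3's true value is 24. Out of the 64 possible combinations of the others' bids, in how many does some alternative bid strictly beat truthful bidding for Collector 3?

Others bid (4, 4, 4): truth gives 0; bid 8 gives 16 > 0. Violating.
Others bid (4, 4, 8): truth gives 0; bid 8 gives 16 > 0. Violating.
Others bid (4, 4, 15): truth gives 0; bid 15 gives 9 > 0. Violating.
Others bid (4, 8, 4): truth gives 0; bid 15 gives 9 > 0. Violating.
Others bid (4, 4, 24): truth gives 0; no alternative beats it.
Others bid (4, 8, 24): truth gives 0; no alternative beats it.
(Checking all 64 profiles: 40 have a profitable deviation, 24 do not.)

40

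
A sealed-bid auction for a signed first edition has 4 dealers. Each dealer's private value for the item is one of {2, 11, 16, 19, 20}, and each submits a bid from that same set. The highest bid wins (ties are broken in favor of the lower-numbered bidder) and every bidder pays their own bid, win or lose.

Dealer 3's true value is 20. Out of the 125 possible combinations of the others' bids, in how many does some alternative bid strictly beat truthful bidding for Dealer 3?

Others bid (2, 2, 2): truth gives 0; bid 11 gives 9 > 0. Violating.
Others bid (2, 2, 11): truth gives 0; bid 11 gives 9 > 0. Violating.
Others bid (2, 2, 16): truth gives 0; bid 16 gives 4 > 0. Violating.
Others bid (2, 2, 19): truth gives 0; bid 19 gives 1 > 0. Violating.
Others bid (2, 2, 20): truth gives 0; no alternative beats it.
Others bid (2, 11, 20): truth gives 0; no alternative beats it.
(Checking all 125 profiles: 81 have a profitable deviation, 44 do not.)

81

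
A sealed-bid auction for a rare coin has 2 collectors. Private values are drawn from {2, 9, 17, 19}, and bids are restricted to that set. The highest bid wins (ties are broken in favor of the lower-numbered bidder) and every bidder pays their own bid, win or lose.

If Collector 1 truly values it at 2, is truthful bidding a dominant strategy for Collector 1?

Check each profile of the others' bids and compare truth against every alternative bid.
Others bid (2): truth gives 0, best alternative gives -7.
Others bid (17): truth gives -2, best alternative gives -9.
Others bid (19): truth gives -2, best alternative gives -9.
Others bid (9): truth gives -2, best alternative gives -7.
In every case the truthful bid is at least as good as any alternative, so it is a dominant strategy.

Yes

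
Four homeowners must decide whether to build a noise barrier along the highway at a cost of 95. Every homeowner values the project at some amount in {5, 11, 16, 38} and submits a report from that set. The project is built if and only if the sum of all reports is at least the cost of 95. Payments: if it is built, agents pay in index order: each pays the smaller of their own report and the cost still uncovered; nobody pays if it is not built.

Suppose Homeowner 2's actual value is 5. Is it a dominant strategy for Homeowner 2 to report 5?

Check each profile of the others' reports and compare truth against every alternative report.
Others report (11, 38, 38): truth gives 0, best alternative gives -6.
Others report (16, 38, 38): truth gives 0, best alternative gives -6.
Others report (38, 11, 38): truth gives 0, best alternative gives -6.
Others report (38, 16, 38): truth gives 0, best alternative gives -6.
Others report (38, 38, 11): truth gives 0, best alternative gives -6.
Others report (38, 38, 16): truth gives 0, best alternative gives -6.
(Remaining 58 profiles checked similarly; truth is weakly best in each.)
In every case the truthful report is at least as good as any alternative, so it is a dominant strategy.

Yes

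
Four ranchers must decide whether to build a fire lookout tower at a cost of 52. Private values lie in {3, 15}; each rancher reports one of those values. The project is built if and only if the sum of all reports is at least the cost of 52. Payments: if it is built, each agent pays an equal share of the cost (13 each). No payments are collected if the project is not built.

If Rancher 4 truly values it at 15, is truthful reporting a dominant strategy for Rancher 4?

Check each profile of the others' reports and compare truth against every alternative report.
Others report (15, 15, 15): truth gives 2, best alternative gives 0.
Others report (3, 3, 3): truth gives 0, best alternative gives 0.
Others report (3, 3, 15): truth gives 0, best alternative gives 0.
Others report (3, 15, 3): truth gives 0, best alternative gives 0.
Others report (3, 15, 15): truth gives 0, best alternative gives 0.
Others report (15, 3, 3): truth gives 0, best alternative gives 0.
(Remaining 2 profiles checked similarly; truth is weakly best in each.)
In every case the truthful report is at least as good as any alternative, so it is a dominant strategy.

Yes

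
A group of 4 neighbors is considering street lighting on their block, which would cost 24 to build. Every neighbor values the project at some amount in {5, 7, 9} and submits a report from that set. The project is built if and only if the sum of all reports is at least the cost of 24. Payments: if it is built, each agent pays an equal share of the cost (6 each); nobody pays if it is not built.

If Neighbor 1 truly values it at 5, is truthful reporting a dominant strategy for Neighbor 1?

Yes

Check each profile of the others' reports and compare truth against every alternative report.
Others report (5, 5, 7): truth gives 0, best alternative gives -1.
Others report (5, 7, 5): truth gives 0, best alternative gives -1.
Others report (7, 5, 5): truth gives 0, best alternative gives -1.
Others report (5, 5, 9): truth gives -1, best alternative gives -1.
Others report (5, 7, 7): truth gives -1, best alternative gives -1.
Others report (5, 7, 9): truth gives -1, best alternative gives -1.
(Remaining 21 profiles checked similarly; truth is weakly best in each.)
In every case the truthful report is at least as good as any alternative, so it is a dominant strategy.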